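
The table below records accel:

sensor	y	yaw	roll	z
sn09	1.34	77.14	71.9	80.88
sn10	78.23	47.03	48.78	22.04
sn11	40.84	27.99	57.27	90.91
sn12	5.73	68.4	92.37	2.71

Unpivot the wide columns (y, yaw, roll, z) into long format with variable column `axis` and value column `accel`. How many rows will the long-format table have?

4 sensor values × 4 melted columns = 16 rows.

16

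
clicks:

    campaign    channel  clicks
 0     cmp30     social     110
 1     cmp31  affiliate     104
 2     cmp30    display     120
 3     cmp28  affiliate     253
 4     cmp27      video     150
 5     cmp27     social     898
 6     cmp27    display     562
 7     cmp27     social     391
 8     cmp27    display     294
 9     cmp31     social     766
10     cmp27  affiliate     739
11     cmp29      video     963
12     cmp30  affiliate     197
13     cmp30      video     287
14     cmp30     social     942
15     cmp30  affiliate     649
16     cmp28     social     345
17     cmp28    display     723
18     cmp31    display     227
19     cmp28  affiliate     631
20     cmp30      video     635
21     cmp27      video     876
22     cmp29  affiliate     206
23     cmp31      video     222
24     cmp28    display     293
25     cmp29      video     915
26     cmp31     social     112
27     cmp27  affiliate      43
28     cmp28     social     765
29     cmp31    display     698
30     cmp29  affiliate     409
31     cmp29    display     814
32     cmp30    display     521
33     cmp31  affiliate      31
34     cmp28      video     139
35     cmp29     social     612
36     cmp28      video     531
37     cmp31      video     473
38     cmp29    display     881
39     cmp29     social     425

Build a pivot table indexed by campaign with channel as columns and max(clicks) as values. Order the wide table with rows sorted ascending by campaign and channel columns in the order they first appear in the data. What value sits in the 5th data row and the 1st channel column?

766

With rows sorted ascending by campaign, row 5 is campaign=cmp31. channel columns in first-appearance order: social, affiliate, display, video; column 1 is social.
Long rows with campaign=cmp31, channel=social: max(766, 112) = 766.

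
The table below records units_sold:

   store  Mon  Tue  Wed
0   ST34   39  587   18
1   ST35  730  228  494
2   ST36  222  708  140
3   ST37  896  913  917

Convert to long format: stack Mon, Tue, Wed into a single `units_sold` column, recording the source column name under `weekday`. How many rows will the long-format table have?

12

4 store values × 3 melted columns = 12 rows.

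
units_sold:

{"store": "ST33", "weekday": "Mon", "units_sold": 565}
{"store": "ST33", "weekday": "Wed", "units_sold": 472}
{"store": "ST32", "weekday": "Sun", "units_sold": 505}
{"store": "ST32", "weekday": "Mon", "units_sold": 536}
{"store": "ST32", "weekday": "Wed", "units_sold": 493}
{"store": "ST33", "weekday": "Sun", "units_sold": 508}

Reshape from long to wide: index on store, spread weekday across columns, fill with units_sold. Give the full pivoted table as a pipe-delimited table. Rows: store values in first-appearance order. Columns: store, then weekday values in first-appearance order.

Columns: store plus the 3 distinct weekday values (Mon, Wed, Sun).
For example, row ST33 column Mon takes units_sold=565 from the long row (ST33, Mon).

| store | Mon | Wed | Sun |
| ST33 | 565 | 472 | 508 |
| ST32 | 536 | 493 | 505 |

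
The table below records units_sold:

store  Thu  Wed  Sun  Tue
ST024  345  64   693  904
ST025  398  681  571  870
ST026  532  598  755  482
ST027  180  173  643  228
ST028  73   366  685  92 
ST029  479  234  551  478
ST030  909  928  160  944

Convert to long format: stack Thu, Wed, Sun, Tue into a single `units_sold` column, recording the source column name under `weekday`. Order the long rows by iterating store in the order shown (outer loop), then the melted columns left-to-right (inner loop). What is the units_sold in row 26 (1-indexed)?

928

28 rows total (7 × 4). Row 26: index ⌊(26-1)/4⌋ = 6 into store → ST030; (26-1) mod 4 = 1 into the melted columns → Wed.
So row 26 is (ST030, Wed, 928); units_sold = 928.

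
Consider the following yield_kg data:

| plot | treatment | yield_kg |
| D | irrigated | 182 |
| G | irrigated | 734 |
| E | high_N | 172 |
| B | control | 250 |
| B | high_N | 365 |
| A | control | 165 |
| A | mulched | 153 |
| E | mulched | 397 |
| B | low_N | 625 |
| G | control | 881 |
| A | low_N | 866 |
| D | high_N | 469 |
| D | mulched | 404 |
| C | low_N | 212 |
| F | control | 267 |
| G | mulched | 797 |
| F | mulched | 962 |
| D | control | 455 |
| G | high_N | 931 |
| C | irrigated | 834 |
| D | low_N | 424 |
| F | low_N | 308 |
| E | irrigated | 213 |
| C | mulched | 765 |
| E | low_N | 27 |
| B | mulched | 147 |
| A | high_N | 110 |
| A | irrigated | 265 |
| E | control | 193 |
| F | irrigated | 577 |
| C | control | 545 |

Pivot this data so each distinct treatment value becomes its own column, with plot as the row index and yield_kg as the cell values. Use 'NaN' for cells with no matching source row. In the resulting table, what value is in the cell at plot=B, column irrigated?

NaN

No long-format row has plot=B and treatment=irrigated, so the cell is NaN.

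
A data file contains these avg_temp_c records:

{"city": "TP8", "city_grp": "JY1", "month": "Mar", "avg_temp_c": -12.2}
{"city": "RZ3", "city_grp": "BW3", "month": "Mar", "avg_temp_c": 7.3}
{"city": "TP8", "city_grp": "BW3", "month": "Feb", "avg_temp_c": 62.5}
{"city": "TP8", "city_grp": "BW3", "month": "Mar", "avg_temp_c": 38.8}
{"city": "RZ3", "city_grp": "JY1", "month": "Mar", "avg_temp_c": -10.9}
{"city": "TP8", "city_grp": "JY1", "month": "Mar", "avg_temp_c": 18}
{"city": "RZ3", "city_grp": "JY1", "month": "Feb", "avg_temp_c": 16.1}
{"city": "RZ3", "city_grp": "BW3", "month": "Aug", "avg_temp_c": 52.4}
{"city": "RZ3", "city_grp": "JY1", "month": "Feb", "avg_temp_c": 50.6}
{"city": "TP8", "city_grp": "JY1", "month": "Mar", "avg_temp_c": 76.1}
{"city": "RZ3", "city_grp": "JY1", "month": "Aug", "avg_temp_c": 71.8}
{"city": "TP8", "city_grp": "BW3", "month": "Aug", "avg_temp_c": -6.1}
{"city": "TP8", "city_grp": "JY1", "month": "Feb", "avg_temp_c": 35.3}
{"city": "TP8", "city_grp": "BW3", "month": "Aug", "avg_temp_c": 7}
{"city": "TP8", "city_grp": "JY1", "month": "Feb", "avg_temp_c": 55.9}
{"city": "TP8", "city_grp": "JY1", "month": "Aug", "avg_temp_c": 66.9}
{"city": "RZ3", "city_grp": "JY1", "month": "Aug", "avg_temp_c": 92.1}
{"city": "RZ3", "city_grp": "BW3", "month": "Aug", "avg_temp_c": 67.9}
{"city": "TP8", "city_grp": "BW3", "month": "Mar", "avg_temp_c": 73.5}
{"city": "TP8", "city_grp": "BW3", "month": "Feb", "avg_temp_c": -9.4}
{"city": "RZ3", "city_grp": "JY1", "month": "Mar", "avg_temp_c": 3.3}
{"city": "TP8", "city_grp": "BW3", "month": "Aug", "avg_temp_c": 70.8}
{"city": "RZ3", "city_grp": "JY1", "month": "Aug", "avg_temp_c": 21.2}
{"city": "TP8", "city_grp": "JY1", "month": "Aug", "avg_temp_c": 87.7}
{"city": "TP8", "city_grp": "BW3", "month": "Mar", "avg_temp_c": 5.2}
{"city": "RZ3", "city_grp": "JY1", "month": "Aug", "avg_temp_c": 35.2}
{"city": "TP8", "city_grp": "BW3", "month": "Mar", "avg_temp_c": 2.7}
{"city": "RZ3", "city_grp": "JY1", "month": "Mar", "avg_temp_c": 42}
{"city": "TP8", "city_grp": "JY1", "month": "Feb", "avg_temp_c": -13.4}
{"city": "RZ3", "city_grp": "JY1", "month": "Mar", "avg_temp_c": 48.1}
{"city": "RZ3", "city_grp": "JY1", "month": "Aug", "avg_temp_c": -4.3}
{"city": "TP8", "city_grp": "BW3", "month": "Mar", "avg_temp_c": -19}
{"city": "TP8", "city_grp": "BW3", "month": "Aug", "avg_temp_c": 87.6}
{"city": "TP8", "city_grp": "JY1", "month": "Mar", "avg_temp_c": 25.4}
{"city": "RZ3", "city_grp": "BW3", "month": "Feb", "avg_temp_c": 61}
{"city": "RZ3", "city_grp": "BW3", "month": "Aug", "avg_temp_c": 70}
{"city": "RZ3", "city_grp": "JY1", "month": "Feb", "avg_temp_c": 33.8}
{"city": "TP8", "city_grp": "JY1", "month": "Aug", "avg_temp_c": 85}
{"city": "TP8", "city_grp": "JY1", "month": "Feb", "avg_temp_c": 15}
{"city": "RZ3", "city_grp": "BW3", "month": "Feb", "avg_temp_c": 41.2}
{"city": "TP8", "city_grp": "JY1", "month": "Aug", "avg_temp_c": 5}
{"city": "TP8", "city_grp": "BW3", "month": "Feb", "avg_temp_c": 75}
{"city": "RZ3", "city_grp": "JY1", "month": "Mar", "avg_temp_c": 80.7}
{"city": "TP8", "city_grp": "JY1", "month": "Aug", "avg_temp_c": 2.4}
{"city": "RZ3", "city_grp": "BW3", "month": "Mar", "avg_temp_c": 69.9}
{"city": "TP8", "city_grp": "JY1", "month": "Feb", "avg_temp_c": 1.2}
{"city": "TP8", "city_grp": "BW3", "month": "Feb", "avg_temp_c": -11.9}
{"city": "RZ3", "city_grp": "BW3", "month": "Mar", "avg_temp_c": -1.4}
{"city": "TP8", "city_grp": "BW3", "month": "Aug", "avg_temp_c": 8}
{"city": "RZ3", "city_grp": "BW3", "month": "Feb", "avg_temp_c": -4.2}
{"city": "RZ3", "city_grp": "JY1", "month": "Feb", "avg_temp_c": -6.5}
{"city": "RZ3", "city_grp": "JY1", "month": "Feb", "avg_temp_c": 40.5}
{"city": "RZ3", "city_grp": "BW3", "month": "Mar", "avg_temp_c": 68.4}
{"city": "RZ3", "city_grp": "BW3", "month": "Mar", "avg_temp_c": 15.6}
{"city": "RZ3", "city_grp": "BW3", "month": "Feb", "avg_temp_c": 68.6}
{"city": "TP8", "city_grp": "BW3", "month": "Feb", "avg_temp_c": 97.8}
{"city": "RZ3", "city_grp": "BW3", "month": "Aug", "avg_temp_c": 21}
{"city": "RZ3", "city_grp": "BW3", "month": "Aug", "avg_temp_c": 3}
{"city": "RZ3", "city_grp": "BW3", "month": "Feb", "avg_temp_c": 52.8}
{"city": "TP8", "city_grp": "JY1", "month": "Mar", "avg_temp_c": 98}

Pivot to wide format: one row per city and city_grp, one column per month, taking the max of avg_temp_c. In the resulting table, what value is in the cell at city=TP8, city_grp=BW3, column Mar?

Rows with city=TP8, city_grp=BW3 and month=Mar: avg_temp_c values are 38.8, 73.5, 5.2, 2.7, -19.
max(38.8, 73.5, 5.2, 2.7, -19) = 73.5.

73.5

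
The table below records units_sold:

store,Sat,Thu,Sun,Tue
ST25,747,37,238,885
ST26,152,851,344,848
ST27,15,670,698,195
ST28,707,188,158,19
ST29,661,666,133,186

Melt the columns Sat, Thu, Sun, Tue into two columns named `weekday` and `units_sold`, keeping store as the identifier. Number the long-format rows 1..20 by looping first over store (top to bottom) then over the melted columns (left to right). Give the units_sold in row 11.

20 rows total (5 × 4). Row 11: index ⌊(11-1)/4⌋ = 2 into store → ST27; (11-1) mod 4 = 2 into the melted columns → Sun.
So row 11 is (ST27, Sun, 698); units_sold = 698.

698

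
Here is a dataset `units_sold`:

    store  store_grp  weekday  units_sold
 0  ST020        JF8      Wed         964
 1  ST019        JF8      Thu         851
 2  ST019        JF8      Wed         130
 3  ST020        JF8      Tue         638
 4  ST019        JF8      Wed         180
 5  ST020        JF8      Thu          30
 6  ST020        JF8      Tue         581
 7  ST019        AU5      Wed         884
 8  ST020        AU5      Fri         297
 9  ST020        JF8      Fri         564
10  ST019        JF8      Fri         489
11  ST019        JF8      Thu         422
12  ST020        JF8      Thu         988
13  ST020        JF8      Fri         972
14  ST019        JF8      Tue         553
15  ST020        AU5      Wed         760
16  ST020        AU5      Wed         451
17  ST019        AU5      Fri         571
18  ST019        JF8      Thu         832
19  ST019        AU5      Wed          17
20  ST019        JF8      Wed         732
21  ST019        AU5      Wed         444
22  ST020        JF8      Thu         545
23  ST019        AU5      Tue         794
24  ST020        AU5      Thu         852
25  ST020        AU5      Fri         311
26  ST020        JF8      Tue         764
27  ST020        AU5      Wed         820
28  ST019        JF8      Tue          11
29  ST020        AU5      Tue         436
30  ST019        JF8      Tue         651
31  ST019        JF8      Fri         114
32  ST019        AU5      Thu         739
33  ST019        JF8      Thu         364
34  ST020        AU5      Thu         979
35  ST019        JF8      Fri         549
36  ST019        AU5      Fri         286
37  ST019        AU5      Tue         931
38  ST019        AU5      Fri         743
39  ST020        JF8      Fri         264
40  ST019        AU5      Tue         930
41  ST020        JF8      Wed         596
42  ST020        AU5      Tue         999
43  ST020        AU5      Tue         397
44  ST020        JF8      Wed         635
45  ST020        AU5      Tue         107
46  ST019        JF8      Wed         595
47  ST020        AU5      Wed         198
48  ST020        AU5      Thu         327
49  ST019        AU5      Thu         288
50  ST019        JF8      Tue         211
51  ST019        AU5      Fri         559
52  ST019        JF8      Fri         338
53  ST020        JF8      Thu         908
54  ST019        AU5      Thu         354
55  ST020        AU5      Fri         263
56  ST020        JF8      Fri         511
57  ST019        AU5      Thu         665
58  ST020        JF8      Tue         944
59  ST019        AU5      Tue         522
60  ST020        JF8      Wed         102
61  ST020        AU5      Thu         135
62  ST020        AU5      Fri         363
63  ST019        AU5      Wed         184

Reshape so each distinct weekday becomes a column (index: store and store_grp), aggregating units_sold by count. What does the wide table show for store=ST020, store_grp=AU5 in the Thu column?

Rows with store=ST020, store_grp=AU5 and weekday=Thu: units_sold values are 852, 979, 327, 135.
4 rows match — count = 4.

4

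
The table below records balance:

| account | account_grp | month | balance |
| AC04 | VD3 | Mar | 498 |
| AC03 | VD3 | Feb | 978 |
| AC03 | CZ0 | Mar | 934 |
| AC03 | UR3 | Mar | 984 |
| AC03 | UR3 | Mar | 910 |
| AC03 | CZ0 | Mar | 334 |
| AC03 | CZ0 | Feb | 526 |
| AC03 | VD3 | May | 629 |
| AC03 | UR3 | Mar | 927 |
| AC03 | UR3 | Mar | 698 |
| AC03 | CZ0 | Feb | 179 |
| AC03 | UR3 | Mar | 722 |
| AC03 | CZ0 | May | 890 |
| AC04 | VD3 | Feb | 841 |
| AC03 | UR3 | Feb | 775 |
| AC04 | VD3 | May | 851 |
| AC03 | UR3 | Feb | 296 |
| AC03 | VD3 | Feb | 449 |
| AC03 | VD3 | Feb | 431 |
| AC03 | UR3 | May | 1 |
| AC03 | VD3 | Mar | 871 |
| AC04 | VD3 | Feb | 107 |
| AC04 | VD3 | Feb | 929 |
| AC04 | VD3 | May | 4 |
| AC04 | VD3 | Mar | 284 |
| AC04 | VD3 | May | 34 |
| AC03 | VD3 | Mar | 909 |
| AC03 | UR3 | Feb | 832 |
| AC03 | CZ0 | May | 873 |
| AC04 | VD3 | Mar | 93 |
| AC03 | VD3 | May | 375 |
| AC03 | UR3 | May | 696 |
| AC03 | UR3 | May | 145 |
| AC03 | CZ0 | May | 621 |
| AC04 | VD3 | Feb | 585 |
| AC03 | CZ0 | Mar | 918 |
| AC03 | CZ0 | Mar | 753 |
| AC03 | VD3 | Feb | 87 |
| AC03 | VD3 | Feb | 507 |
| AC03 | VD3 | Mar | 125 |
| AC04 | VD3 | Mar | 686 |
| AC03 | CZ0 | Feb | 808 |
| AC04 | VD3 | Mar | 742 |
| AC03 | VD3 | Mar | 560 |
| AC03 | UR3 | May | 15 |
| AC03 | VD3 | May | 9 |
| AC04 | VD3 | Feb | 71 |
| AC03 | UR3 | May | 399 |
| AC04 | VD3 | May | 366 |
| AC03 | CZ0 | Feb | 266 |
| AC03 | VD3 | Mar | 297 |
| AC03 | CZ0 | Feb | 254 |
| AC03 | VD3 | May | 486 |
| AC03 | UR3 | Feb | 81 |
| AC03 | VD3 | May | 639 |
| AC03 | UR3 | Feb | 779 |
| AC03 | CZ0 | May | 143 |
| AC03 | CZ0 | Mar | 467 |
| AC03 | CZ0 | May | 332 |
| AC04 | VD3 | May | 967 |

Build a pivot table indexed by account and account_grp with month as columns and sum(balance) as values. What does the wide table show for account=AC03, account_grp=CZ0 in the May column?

Rows with account=AC03, account_grp=CZ0 and month=May: balance values are 890, 873, 621, 143, 332.
890 + 873 + 621 + 143 + 332 = 2859.

2859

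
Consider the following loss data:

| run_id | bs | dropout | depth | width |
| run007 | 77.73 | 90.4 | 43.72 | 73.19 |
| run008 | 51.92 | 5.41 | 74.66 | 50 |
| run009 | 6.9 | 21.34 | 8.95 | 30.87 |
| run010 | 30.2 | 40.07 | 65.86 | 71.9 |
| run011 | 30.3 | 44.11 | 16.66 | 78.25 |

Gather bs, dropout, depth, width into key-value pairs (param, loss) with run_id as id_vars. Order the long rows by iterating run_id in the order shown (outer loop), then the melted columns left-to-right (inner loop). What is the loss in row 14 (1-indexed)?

20 rows total (5 × 4). Row 14: index ⌊(14-1)/4⌋ = 3 into run_id → run010; (14-1) mod 4 = 1 into the melted columns → dropout.
So row 14 is (run010, dropout, 40.07); loss = 40.07.

40.07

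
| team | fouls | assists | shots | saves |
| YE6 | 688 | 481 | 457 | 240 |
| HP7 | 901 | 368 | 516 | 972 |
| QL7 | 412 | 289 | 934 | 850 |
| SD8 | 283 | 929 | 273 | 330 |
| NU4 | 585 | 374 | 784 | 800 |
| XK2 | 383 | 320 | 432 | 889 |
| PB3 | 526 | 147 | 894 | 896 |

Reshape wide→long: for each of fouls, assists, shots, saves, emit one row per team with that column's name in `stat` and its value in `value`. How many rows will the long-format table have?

7 team values × 4 melted columns = 28 rows.

28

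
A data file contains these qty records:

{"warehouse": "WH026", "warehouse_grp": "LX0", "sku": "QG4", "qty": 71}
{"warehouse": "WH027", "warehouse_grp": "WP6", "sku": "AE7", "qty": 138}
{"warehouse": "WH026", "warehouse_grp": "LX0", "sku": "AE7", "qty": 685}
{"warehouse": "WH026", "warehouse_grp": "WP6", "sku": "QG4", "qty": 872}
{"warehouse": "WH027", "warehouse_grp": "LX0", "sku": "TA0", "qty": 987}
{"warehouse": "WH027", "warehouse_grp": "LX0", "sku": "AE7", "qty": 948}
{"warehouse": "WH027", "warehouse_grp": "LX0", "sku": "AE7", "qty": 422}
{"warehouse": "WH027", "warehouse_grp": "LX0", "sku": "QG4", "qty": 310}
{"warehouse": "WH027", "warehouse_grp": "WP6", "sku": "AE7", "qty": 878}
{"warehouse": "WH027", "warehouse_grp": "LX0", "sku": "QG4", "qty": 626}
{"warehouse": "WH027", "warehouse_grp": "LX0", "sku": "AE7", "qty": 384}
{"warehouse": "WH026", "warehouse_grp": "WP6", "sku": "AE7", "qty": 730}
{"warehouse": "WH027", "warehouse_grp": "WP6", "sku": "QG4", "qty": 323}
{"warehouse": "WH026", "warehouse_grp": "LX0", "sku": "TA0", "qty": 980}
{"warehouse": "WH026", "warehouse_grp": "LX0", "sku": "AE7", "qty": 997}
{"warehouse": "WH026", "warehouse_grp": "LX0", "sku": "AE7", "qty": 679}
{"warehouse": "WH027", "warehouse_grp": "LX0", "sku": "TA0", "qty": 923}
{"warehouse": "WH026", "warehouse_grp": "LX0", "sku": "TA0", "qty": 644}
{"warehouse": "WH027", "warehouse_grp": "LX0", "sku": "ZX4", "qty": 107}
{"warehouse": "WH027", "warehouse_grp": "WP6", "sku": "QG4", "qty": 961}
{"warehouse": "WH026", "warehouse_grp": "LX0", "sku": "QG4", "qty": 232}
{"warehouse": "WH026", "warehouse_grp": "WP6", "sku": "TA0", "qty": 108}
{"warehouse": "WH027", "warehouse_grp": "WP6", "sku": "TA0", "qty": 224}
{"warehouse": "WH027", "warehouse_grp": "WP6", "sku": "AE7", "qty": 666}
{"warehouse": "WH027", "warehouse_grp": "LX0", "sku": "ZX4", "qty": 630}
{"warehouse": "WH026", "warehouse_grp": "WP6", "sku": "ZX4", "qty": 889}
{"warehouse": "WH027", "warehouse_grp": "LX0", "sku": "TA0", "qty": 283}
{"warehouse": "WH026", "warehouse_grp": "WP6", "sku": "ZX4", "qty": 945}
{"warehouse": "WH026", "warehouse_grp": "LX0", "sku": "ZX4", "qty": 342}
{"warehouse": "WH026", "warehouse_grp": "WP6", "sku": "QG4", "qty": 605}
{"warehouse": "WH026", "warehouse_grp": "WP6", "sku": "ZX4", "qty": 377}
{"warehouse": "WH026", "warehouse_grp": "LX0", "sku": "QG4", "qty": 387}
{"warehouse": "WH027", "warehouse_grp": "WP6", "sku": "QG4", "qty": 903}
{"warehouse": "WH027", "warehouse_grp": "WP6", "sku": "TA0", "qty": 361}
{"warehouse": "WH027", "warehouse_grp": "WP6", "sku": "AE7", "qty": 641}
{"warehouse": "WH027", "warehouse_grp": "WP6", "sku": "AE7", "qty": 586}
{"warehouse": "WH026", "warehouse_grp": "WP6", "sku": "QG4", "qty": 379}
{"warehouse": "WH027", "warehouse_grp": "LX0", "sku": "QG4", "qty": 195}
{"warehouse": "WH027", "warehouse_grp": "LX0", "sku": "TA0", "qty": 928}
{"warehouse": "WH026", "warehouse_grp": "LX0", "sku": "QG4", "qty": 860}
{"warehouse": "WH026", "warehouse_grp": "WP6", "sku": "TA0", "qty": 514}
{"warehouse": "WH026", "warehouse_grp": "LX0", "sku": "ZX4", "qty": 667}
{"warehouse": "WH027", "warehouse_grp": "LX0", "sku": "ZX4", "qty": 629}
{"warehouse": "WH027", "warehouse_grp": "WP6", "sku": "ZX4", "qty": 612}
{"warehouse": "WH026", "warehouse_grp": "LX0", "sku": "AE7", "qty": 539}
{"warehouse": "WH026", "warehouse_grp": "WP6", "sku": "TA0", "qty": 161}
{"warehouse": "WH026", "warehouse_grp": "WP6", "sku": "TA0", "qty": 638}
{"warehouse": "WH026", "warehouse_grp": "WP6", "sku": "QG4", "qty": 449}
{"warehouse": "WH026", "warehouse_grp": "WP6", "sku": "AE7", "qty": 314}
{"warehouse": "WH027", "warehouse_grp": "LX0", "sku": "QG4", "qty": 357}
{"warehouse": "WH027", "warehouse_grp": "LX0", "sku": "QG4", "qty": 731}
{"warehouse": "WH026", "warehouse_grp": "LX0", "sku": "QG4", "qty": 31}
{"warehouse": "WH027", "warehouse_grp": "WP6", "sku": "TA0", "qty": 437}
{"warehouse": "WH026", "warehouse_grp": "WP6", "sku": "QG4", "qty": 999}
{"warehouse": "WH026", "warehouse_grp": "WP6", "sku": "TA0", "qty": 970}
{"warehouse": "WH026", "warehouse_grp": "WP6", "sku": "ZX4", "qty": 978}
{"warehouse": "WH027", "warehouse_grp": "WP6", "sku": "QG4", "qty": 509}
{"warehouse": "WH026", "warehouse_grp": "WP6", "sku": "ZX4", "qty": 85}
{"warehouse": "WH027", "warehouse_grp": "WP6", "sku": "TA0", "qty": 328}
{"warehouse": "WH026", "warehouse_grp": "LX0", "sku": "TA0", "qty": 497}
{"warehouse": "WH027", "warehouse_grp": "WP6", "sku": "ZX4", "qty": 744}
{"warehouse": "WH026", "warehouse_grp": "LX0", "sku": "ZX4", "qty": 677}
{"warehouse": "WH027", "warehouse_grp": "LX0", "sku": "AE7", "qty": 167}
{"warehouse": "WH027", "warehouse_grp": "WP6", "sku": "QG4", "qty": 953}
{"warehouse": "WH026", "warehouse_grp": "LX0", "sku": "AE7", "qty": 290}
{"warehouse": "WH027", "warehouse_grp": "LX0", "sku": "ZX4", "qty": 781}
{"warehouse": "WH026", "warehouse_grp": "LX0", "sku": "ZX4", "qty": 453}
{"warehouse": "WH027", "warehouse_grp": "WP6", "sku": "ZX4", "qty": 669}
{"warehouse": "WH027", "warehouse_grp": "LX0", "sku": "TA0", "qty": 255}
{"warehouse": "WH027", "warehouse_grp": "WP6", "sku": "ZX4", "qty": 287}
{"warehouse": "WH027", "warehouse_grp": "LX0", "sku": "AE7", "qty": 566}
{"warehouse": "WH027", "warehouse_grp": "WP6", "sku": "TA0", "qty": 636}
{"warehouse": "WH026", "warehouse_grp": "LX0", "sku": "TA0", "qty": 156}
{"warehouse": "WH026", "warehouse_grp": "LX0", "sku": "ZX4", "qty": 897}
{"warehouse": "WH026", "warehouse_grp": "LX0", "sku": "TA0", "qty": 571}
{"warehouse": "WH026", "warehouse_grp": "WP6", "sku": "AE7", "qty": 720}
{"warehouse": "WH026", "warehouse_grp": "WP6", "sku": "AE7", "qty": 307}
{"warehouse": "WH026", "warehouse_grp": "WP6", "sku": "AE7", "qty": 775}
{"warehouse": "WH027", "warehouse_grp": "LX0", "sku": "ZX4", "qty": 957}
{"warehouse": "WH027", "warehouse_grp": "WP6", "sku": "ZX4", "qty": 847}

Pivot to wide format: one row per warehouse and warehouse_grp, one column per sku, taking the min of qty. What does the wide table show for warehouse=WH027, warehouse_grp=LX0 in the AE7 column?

167

Rows with warehouse=WH027, warehouse_grp=LX0 and sku=AE7: qty values are 948, 422, 384, 167, 566.
min(948, 422, 384, 167, 566) = 167.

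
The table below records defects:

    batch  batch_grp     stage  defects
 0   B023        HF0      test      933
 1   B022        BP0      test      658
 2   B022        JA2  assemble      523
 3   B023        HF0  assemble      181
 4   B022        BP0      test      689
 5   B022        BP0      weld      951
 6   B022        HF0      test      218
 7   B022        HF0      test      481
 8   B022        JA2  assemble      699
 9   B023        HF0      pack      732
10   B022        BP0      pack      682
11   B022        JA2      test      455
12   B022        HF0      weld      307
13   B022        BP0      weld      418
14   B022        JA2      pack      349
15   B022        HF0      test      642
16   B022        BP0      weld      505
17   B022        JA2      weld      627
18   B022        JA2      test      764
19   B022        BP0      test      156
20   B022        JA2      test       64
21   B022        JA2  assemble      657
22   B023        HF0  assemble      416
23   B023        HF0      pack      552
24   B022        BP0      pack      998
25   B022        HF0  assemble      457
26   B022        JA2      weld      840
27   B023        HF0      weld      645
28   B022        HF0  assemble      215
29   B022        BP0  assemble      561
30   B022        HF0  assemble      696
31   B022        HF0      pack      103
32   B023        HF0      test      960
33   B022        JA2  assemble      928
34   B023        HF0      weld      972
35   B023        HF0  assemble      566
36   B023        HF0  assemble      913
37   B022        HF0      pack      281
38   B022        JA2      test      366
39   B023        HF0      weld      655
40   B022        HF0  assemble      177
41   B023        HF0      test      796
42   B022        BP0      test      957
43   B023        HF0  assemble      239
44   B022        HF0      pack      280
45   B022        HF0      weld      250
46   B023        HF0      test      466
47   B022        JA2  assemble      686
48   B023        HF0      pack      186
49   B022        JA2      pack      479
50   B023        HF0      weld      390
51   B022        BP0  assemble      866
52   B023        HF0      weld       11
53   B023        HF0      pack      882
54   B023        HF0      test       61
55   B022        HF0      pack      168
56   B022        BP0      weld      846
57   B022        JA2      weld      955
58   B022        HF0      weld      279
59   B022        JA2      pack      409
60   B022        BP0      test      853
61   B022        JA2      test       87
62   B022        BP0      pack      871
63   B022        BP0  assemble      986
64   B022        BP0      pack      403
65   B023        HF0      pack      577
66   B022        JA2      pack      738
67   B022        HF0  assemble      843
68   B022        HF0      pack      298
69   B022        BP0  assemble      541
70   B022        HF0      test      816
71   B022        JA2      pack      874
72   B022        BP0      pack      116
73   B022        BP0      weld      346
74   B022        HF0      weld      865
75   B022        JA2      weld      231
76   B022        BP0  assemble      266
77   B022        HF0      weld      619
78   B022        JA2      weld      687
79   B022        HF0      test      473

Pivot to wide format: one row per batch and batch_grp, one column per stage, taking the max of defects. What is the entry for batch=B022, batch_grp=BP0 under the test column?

Rows with batch=B022, batch_grp=BP0 and stage=test: defects values are 658, 689, 156, 957, 853.
max(658, 689, 156, 957, 853) = 957.

957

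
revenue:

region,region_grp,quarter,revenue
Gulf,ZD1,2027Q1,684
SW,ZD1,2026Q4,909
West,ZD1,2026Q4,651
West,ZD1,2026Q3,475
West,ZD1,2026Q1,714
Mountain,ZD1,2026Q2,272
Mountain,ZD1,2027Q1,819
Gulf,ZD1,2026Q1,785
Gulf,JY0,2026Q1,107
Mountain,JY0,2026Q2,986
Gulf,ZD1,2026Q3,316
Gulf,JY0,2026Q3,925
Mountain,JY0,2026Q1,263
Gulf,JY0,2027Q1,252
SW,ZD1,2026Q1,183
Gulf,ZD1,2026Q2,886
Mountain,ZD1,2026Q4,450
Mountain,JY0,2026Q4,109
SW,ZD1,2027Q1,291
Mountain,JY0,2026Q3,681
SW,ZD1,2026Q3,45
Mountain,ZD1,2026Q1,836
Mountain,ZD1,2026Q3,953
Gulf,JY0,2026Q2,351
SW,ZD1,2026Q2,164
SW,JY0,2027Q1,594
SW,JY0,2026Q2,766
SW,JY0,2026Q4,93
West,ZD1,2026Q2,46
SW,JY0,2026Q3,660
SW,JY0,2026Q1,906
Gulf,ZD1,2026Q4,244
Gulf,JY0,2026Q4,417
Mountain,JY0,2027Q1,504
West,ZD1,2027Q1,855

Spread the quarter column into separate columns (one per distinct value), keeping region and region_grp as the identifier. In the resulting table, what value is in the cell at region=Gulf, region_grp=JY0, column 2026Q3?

Wide layout: rows indexed by region and region_grp, columns are the 5 distinct quarter values (2027Q1, 2026Q4, 2026Q3, 2026Q1, 2026Q2).
Cell (region=Gulf, region_grp=JY0, quarter=2026Q3) draws from the long row where region=Gulf, region_grp=JY0 and quarter=2026Q3, which has revenue=925.

925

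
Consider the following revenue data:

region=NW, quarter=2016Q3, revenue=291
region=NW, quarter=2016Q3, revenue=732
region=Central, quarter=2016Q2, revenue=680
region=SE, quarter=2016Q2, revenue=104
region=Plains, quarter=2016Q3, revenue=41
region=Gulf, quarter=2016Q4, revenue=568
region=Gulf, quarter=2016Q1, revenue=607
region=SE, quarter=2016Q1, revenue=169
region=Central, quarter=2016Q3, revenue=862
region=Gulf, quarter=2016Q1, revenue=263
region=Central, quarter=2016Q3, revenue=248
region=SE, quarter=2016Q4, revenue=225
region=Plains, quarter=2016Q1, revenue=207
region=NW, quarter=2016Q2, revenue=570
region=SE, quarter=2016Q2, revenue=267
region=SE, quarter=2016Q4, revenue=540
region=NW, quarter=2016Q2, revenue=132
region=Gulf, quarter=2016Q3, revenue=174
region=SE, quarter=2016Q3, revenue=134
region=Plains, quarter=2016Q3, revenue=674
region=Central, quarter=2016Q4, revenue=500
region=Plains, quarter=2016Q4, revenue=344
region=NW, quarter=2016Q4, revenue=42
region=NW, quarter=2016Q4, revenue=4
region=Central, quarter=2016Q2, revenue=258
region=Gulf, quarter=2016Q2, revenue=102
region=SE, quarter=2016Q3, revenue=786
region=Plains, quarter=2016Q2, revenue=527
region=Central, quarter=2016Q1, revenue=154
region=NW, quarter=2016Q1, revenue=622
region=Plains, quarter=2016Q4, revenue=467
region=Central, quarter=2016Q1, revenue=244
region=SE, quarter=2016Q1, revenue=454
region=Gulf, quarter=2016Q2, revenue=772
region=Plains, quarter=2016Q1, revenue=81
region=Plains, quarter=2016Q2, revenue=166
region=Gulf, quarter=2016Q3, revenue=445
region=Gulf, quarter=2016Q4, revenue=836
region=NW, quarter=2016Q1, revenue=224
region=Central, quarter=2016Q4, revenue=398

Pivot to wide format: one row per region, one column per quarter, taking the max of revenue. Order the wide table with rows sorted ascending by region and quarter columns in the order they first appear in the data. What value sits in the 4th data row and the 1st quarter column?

674

With rows sorted ascending by region, row 4 is region=Plains. quarter columns in first-appearance order: 2016Q3, 2016Q2, 2016Q4, 2016Q1; column 1 is 2016Q3.
Long rows with region=Plains, quarter=2016Q3: max(41, 674) = 674.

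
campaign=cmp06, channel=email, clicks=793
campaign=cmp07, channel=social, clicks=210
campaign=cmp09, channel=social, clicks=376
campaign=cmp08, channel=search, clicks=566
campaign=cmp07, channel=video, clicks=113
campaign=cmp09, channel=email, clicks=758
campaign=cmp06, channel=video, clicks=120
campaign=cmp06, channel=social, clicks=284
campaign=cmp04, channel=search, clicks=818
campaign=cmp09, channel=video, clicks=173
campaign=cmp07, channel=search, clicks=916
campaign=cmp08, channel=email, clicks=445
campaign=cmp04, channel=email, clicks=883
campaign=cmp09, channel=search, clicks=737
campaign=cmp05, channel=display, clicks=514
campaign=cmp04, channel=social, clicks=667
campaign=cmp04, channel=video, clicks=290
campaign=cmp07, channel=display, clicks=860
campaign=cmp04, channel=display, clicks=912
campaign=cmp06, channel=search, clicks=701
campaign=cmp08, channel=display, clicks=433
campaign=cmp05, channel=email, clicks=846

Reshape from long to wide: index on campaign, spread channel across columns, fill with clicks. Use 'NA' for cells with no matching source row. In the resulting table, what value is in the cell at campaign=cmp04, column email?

883

The long row with campaign=cmp04, channel=email has clicks=883.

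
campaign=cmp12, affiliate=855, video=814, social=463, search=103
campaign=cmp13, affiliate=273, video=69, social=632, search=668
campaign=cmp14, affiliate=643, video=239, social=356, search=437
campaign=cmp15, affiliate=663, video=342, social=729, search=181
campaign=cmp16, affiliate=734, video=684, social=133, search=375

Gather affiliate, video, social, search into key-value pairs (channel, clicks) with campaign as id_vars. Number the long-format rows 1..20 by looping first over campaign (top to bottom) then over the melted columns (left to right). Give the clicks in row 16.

181

20 rows total (5 × 4). Row 16: index ⌊(16-1)/4⌋ = 3 into campaign → cmp15; (16-1) mod 4 = 3 into the melted columns → search.
So row 16 is (cmp15, search, 181); clicks = 181.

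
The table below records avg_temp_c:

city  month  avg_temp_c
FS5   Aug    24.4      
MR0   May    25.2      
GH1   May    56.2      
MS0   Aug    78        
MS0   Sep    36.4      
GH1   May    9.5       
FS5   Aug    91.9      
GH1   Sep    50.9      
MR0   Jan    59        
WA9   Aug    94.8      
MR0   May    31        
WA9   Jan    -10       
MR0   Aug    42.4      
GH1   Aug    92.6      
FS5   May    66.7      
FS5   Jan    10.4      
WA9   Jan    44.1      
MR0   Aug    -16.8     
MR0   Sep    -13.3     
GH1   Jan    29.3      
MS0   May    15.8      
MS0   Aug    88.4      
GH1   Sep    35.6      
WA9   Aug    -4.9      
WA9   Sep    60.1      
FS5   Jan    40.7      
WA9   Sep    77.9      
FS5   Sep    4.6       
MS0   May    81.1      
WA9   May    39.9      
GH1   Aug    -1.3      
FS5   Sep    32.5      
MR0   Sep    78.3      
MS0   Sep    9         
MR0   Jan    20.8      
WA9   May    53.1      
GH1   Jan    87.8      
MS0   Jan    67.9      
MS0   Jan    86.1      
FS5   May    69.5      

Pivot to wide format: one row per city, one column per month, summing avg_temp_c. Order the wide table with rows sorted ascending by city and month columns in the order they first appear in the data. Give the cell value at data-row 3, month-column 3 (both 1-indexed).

65

With rows sorted ascending by city, row 3 is city=MR0. month columns in first-appearance order: Aug, May, Sep, Jan; column 3 is Sep.
Long rows with city=MR0, month=Sep: -13.3 + 78.3 = 65.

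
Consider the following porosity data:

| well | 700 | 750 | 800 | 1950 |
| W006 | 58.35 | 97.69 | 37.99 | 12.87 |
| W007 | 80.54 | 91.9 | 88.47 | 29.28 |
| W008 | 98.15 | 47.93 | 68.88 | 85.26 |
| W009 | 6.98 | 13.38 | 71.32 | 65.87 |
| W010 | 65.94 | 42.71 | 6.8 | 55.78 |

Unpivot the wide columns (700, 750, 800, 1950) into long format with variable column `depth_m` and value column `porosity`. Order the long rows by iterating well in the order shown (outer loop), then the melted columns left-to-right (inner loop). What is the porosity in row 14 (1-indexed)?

13.38

20 rows total (5 × 4). Row 14: index ⌊(14-1)/4⌋ = 3 into well → W009; (14-1) mod 4 = 1 into the melted columns → 750.
So row 14 is (W009, 750, 13.38); porosity = 13.38.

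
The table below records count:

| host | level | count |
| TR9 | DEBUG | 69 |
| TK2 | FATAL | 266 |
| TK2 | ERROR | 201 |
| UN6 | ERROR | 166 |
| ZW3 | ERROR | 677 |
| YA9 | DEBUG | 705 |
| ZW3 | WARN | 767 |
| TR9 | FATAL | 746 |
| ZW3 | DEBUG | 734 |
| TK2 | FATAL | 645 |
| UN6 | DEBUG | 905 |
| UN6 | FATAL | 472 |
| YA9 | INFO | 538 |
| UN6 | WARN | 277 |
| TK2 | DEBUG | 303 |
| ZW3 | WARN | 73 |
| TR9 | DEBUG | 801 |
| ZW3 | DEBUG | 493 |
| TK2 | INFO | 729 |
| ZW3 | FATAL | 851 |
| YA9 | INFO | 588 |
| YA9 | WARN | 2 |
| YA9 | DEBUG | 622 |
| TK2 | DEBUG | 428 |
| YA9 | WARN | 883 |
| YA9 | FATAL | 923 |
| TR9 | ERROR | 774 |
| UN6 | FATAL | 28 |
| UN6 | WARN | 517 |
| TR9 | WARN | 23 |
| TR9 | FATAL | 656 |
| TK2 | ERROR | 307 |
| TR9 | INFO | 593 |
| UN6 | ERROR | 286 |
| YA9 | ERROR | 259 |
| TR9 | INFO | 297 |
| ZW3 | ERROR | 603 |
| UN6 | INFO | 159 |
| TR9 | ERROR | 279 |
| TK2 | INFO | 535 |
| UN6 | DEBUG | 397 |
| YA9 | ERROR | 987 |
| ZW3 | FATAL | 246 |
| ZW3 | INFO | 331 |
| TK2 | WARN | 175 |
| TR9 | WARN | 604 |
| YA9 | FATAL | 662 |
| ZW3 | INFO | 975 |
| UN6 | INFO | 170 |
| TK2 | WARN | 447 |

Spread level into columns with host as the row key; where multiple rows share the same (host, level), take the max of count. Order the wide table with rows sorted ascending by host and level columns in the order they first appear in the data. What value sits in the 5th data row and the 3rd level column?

With rows sorted ascending by host, row 5 is host=ZW3. level columns in first-appearance order: DEBUG, FATAL, ERROR, WARN, INFO; column 3 is ERROR.
Long rows with host=ZW3, level=ERROR: max(677, 603) = 677.

677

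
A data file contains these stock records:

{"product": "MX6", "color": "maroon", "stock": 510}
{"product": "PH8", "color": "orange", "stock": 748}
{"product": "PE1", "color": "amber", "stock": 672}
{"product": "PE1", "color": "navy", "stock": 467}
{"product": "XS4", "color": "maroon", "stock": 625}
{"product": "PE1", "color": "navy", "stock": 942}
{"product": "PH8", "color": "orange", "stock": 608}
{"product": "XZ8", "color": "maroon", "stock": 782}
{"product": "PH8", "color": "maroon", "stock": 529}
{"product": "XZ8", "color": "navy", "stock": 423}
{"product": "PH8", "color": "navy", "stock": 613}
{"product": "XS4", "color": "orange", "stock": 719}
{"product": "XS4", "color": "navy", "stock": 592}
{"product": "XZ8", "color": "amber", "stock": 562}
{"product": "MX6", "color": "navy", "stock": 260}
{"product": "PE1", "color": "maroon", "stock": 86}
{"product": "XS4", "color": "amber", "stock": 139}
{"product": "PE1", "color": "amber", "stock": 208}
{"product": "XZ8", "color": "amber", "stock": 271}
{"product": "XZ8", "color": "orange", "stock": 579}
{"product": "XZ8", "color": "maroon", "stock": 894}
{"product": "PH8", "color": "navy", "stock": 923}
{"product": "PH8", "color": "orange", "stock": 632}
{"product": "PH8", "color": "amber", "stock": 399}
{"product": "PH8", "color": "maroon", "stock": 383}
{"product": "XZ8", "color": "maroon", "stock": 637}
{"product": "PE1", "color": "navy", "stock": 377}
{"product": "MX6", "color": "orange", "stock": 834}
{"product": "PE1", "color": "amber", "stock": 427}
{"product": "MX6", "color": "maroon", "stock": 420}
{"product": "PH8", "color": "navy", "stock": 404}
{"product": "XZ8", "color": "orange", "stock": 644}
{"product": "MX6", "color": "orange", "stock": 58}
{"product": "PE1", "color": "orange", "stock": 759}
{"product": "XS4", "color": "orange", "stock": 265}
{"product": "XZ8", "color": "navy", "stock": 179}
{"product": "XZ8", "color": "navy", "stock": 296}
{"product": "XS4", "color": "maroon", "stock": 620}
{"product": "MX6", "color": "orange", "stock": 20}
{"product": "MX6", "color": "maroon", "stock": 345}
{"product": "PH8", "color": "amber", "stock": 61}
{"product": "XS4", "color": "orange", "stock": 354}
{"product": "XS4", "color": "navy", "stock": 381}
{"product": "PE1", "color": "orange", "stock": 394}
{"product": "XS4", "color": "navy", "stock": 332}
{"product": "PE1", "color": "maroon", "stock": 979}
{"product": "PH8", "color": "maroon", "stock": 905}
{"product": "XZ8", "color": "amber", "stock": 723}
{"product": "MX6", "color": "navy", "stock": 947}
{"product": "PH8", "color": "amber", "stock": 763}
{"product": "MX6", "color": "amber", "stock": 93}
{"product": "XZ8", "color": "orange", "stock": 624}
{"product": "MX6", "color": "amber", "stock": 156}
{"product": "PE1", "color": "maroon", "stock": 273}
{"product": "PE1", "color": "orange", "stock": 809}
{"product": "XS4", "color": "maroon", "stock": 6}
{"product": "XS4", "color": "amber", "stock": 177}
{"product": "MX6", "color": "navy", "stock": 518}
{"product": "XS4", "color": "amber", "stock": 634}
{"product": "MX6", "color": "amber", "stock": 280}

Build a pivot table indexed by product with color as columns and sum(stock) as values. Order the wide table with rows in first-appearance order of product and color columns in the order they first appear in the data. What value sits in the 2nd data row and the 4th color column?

With rows in first-appearance order of product, row 2 is product=PH8. color columns in first-appearance order: maroon, orange, amber, navy; column 4 is navy.
Long rows with product=PH8, color=navy: 613 + 923 + 404 = 1940.

1940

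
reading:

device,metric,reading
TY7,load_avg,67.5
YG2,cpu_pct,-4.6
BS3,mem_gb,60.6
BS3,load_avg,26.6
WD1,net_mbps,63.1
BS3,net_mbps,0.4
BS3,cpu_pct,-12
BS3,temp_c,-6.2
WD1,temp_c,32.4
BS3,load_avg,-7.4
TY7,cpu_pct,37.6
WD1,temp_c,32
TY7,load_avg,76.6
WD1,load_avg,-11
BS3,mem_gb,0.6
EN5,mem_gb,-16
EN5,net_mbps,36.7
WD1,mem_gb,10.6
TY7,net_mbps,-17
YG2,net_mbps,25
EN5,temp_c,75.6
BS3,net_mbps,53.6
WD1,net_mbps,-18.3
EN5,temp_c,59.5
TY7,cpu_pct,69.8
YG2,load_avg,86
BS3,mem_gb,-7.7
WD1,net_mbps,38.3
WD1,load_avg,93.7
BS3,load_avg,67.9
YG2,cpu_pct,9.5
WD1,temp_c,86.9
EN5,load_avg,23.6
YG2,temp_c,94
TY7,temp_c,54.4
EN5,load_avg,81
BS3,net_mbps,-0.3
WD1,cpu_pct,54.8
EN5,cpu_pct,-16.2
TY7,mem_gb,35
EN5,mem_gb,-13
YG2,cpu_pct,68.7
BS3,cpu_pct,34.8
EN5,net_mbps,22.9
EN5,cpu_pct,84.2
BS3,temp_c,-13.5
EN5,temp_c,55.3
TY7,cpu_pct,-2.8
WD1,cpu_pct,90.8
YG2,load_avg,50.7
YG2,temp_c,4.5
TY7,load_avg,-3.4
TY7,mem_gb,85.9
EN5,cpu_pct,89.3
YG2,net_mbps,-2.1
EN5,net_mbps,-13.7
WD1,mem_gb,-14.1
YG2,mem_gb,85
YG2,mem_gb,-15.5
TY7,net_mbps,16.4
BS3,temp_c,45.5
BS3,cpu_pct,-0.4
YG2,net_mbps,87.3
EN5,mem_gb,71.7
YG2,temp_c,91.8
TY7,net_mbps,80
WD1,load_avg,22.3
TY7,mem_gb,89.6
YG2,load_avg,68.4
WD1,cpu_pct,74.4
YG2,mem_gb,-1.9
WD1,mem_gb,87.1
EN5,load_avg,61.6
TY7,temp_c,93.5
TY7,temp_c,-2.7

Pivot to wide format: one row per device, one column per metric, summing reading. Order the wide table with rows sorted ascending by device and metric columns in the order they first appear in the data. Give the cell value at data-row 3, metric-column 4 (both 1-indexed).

With rows sorted ascending by device, row 3 is device=TY7. metric columns in first-appearance order: load_avg, cpu_pct, mem_gb, net_mbps, temp_c; column 4 is net_mbps.
Long rows with device=TY7, metric=net_mbps: -17 + 16.4 + 80 = 79.4.

79.4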